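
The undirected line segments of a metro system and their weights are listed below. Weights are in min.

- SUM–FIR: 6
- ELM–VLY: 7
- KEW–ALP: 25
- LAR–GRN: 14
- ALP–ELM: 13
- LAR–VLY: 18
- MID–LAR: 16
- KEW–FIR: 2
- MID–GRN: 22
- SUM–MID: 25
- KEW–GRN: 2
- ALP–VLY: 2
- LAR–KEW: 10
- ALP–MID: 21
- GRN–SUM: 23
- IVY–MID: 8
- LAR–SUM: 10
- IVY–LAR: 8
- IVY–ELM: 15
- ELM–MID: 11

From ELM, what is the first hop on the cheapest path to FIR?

IVY

Enumerating some paths:
ELM–IVY–LAR–KEW–FIR: 15+8+10+2 = 35
ELM–VLY–ALP–KEW–FIR: 7+2+25+2 = 36
The minimum is 35 min via ELM–IVY–LAR–KEW–FIR.
So from ELM the first move is to IVY.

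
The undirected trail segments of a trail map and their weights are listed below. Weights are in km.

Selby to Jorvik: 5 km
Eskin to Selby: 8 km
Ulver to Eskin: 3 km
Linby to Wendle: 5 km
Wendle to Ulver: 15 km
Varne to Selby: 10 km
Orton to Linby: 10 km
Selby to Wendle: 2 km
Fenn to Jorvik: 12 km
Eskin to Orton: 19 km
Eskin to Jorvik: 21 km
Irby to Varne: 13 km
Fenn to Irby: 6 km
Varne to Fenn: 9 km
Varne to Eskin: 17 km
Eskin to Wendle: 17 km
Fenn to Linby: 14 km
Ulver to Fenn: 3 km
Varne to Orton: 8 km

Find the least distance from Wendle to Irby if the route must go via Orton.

36 km

Shortest Wendle→Orton: Wendle → Linby → Orton = 15
Shortest Orton→Irby: Orton → Varne → Irby = 21
Total via Orton: 15 + 21 = 36 km.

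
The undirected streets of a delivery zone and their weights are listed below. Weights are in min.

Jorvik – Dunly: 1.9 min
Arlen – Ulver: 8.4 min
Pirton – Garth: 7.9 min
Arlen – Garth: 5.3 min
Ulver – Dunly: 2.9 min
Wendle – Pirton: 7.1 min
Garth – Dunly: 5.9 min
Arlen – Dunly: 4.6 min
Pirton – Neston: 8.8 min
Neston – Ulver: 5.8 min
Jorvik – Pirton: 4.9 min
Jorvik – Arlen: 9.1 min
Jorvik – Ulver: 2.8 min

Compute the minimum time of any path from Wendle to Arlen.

18.5 min

Compare a few routes:
Wendle - Pirton - Garth - Arlen: 7.1+7.9+5.3 = 20.3
Wendle - Pirton - Jorvik - Arlen: 7.1+4.9+9.1 = 21.1
Wendle - Pirton - Jorvik - Dunly - Arlen: 7.1+4.9+1.9+4.6 = 18.5
Cheapest is Wendle - Pirton - Jorvik - Dunly - Arlen at 18.5 min.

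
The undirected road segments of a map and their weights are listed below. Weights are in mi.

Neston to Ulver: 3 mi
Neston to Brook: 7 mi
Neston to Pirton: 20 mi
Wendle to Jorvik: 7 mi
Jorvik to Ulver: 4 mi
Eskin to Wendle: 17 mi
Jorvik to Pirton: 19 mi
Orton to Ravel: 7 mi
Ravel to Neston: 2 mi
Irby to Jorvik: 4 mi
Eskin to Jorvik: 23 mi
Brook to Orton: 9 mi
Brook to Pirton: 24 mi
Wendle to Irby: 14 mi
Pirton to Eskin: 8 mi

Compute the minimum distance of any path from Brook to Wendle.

21 mi

Compare a few routes:
Brook - Neston - Ulver - Jorvik - Irby - Wendle: 7+3+4+4+14 = 32
Brook - Neston - Ulver - Jorvik - Wendle: 7+3+4+7 = 21
Cheapest is Brook - Neston - Ulver - Jorvik - Wendle at 21 mi.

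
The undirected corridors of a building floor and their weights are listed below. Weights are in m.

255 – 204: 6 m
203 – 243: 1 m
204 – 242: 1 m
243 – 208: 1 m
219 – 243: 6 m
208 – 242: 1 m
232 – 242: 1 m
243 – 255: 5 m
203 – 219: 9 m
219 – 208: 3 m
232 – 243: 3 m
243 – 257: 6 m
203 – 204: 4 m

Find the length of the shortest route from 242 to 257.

8 m

Enumerating some paths:
242 → 204 → 203 → 243 → 257: 1+4+1+6 = 12
242 → 208 → 243 → 257: 1+1+6 = 8
242 → 232 → 243 → 257: 1+3+6 = 10
Cheapest is 242 → 208 → 243 → 257 at 8 m.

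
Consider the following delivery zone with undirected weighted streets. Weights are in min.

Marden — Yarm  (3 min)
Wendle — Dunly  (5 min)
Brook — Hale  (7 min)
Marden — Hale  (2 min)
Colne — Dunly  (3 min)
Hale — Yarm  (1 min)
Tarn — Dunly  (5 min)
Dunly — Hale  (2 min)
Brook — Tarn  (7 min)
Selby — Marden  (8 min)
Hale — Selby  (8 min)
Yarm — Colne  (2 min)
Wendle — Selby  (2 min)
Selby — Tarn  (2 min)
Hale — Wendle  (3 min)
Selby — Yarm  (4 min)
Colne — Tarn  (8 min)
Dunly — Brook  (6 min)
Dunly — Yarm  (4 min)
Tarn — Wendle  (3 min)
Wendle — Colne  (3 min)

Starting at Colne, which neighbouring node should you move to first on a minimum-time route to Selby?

Candidate routes:
Colne → Wendle → Tarn → Selby: 3+3+2 = 8
Colne → Wendle → Selby: 3+2 = 5
Colne → Yarm → Hale → Wendle → Selby: 2+1+3+2 = 8
Colne → Yarm → Selby: 2+4 = 6
Cheapest is Colne → Wendle → Selby at 5 min.
So from Colne the first move is to Wendle.

Wendle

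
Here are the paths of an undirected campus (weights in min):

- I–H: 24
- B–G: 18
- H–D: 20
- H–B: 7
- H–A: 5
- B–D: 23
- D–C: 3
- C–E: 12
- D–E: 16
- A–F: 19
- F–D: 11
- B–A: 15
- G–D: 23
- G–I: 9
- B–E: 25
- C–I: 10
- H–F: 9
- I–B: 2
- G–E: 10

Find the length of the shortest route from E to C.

Enumerating some paths:
E - C: 12 = 12
E - D - C: 16+3 = 19
E - G - I - C: 10+9+10 = 29
Cheapest is E - C at 12 min.

12 min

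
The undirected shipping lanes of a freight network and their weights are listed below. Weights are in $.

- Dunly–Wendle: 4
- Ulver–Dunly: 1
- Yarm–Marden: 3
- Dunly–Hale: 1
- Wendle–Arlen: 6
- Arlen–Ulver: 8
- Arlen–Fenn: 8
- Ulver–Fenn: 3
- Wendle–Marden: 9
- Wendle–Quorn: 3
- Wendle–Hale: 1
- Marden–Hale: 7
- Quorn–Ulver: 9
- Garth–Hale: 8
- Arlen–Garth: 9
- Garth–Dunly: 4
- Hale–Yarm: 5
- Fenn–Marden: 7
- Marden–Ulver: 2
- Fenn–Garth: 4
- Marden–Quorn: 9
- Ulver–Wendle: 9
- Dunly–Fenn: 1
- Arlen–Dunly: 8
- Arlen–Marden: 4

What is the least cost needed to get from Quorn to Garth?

Running Dijkstra from Quorn:
Quorn: 0
Wendle: 3  (via Quorn)
Hale: 4  (via Wendle)
Dunly: 5  (via Hale)
Ulver: 6  (via Dunly)
Fenn: 6  (via Dunly)
Marden: 8  (via Ulver)
Yarm: 9  (via Hale)
Arlen: 9  (via Wendle)
Garth: 9  (via Dunly)
Shortest route: Quorn–Wendle–Hale–Dunly–Garth = $9.

$9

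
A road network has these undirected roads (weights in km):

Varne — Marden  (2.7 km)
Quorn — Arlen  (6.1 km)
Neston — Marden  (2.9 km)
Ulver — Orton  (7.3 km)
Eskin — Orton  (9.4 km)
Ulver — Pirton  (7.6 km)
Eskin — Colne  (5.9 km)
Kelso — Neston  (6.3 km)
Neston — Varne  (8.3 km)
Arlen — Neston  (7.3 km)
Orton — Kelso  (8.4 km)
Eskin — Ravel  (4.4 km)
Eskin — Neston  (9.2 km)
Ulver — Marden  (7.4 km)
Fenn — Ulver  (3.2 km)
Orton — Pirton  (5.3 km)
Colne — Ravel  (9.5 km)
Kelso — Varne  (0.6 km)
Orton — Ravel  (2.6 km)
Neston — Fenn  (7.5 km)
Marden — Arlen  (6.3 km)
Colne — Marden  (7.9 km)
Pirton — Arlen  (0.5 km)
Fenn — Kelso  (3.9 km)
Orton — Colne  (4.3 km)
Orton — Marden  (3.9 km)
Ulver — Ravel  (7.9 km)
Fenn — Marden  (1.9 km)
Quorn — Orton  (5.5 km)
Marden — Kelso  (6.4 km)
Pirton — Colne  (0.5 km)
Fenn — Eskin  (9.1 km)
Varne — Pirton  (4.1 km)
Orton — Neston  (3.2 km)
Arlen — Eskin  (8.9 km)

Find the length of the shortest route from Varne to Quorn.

Shortest distances from Varne:
Varne: 0
Kelso: 0.6  (via Varne)
Marden: 2.7  (via Varne)
Pirton: 4.1  (via Varne)
Fenn: 4.5  (via Kelso)
Colne: 4.6  (via Pirton)
Arlen: 4.6  (via Pirton)
Neston: 5.6  (via Marden)
Orton: 6.6  (via Marden)
Ulver: 7.7  (via Fenn)
Ravel: 9.2  (via Orton)
Eskin: 10.5  (via Colne)
Quorn: 10.7  (via Arlen)
Shortest route: Varne → Pirton → Arlen → Quorn = 10.7 km.

10.7 km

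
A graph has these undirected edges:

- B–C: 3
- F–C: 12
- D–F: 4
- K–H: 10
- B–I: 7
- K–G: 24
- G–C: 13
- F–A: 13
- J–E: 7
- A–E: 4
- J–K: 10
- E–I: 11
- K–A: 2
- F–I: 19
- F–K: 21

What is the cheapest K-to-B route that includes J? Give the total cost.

35

Shortest K→J: K–J = 10
Best J to B: J–E–I–B costing 25
Total via J: 10 + 25 = 35.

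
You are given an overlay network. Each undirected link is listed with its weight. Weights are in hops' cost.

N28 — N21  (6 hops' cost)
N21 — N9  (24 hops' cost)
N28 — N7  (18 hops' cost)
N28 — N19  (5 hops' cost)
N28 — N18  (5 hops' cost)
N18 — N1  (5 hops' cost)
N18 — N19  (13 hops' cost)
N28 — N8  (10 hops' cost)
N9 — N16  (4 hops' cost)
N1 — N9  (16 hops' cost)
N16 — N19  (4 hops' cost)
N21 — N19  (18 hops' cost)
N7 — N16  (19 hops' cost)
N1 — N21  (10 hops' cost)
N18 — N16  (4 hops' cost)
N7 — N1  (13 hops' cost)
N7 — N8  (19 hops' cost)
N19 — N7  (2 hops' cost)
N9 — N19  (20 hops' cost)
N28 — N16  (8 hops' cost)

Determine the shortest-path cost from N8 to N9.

Compare a few routes:
N8 → N28 → N16 → N9: 10+8+4 = 22
N8 → N28 → N19 → N16 → N9: 10+5+4+4 = 23
Cheapest is N8 → N28 → N16 → N9 at 22 hops' cost.

22 hops' cost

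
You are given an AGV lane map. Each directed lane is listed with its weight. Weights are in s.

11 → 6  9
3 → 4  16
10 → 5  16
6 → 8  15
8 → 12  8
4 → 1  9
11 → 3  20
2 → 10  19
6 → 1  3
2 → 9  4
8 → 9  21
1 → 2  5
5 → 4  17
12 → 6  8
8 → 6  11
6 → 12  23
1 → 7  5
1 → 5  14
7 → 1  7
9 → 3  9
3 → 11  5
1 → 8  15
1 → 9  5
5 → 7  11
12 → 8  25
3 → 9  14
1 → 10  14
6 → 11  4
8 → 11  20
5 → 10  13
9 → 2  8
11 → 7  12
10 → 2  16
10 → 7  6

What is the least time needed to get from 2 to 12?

50 s

Compare a few routes:
2 → 10 → 7 → 1 → 8 → 12: 19+6+7+15+8 = 55
2 → 9 → 3 → 11 → 6 → 1 → 8 → 12: 4+9+5+9+3+15+8 = 53
2 → 9 → 3 → 11 → 7 → 1 → 8 → 12: 4+9+5+12+7+15+8 = 60
2 → 9 → 3 → 11 → 6 → 12: 4+9+5+9+23 = 50
The minimum is 50 s via 2 → 9 → 3 → 11 → 6 → 12.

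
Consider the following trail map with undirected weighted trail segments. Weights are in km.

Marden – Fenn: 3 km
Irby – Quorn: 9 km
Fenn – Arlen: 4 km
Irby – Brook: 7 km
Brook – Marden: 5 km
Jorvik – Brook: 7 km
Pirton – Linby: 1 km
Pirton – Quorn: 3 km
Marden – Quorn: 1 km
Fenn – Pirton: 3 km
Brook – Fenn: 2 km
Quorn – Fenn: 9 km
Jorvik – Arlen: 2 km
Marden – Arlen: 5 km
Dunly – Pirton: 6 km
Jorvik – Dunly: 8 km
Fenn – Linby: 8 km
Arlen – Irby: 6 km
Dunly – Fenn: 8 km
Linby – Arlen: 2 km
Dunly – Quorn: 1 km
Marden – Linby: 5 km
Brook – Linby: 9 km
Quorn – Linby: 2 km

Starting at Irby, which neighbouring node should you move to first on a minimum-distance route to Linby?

Arlen

Enumerating some paths:
Irby–Brook–Fenn–Pirton–Linby: 7+2+3+1 = 13
Irby–Arlen–Linby: 6+2 = 8
Irby–Quorn–Linby: 9+2 = 11
The minimum is 8 km via Irby–Arlen–Linby.
So from Irby the first move is to Arlen.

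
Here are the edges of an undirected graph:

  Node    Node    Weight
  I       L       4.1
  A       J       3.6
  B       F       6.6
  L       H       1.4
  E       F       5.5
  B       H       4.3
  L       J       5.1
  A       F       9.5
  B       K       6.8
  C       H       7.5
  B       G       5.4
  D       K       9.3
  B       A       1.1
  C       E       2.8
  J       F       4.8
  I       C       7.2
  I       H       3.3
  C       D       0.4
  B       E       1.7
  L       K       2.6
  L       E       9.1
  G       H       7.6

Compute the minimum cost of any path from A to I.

8.7

Candidate routes:
A–B–H–I: 1.1+4.3+3.3 = 8.7
A–B–H–L–I: 1.1+4.3+1.4+4.1 = 10.9
The minimum is 8.7 via A–B–H–I.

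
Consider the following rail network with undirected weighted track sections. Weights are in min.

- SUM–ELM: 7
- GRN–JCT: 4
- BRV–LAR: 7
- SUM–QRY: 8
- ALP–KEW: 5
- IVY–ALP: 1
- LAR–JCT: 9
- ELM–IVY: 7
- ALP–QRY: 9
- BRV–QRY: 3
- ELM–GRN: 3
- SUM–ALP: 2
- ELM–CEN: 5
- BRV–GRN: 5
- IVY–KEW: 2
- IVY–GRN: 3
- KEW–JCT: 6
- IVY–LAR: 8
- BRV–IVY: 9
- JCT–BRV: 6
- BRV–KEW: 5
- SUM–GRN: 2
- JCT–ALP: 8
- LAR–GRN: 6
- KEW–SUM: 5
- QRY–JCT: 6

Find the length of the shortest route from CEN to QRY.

16 min

Enumerating some paths:
CEN → ELM → GRN → JCT → QRY: 5+3+4+6 = 18
CEN → ELM → GRN → BRV → QRY: 5+3+5+3 = 16
CEN → ELM → GRN → SUM → QRY: 5+3+2+8 = 18
CEN → ELM → SUM → QRY: 5+7+8 = 20
Cheapest is CEN → ELM → GRN → BRV → QRY at 16 min.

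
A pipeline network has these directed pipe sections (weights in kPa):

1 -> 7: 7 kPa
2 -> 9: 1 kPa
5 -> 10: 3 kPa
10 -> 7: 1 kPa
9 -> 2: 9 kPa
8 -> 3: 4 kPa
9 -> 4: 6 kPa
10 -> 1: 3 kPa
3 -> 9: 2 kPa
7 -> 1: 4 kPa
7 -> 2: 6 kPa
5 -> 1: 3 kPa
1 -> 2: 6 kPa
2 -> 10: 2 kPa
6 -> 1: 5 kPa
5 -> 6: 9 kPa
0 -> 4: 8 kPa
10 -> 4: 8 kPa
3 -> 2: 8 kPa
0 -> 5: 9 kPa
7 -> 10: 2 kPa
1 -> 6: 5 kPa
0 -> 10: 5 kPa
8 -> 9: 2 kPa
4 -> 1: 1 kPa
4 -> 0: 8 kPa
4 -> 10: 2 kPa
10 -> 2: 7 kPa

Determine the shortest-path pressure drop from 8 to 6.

14 kPa

Candidate routes:
8–9–4–1–6: 2+6+1+5 = 14
8–3–9–4–1–6: 4+2+6+1+5 = 18
The minimum is 14 kPa via 8–9–4–1–6.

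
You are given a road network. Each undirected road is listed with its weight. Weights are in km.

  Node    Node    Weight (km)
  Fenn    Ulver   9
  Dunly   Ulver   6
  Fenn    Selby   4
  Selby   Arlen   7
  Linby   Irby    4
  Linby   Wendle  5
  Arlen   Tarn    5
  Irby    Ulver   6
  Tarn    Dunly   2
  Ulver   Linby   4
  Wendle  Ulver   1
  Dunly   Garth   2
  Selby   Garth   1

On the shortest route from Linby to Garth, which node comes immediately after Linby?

Ulver

Compare a few routes:
Linby → Ulver → Fenn → Selby → Garth: 4+9+4+1 = 18
Linby → Ulver → Dunly → Garth: 4+6+2 = 12
Linby → Irby → Ulver → Dunly → Garth: 4+6+6+2 = 18
Linby → Wendle → Ulver → Dunly → Garth: 5+1+6+2 = 14
Cheapest is Linby → Ulver → Dunly → Garth at 12 km.
So from Linby the first move is to Ulver.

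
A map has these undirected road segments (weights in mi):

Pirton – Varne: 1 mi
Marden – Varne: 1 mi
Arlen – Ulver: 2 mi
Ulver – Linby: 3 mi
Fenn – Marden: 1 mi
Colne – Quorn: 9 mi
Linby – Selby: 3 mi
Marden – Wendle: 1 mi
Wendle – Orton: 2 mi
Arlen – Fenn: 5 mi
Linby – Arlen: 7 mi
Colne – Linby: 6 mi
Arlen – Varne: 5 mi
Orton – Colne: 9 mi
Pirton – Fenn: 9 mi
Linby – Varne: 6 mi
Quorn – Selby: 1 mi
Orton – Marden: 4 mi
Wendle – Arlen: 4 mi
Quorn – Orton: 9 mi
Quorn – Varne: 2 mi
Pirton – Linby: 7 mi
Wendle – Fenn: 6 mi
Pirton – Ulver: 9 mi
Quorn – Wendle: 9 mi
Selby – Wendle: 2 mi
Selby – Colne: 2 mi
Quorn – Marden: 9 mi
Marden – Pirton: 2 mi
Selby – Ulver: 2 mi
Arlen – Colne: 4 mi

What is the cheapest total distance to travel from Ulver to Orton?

6 mi

Candidate routes:
Ulver - Selby - Wendle - Orton: 2+2+2 = 6
Ulver - Arlen - Wendle - Orton: 2+4+2 = 8
The minimum is 6 mi via Ulver - Selby - Wendle - Orton.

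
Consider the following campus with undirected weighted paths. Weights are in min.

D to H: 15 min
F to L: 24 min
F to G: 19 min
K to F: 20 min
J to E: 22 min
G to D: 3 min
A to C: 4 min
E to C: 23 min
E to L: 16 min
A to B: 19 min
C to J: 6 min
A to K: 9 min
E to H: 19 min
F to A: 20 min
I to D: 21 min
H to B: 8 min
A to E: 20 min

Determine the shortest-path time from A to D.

42 min

Candidate routes:
A - B - H - D: 19+8+15 = 42
A - K - F - G - D: 9+20+19+3 = 51
A - E - H - D: 20+19+15 = 54
The minimum is 42 min via A - B - H - D.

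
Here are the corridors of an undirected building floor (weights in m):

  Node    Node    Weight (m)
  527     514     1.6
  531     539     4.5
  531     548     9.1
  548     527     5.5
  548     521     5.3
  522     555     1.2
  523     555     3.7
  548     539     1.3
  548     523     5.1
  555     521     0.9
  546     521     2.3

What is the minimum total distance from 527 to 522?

12.9 m

Running Dijkstra from 527:
527: 0
514: 1.6  (via 527)
548: 5.5  (via 527)
539: 6.8  (via 548)
523: 10.6  (via 548)
521: 10.8  (via 548)
531: 11.3  (via 539)
555: 11.7  (via 521)
522: 12.9  (via 555)
Shortest route: 527–548–521–555–522 = 12.9 m.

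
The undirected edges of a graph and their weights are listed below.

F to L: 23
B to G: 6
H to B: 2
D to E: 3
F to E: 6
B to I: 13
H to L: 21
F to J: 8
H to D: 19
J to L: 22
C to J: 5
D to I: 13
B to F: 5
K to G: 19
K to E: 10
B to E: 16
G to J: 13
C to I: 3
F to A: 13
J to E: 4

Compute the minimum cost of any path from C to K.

Settle nodes by increasing distance from C:
C: 0
I: 3  (via C)
J: 5  (via C)
E: 9  (via J)
D: 12  (via E)
F: 13  (via J)
B: 16  (via I)
G: 18  (via J)
H: 18  (via B)
K: 19  (via E)
Shortest route: C–J–E–K = 19.

19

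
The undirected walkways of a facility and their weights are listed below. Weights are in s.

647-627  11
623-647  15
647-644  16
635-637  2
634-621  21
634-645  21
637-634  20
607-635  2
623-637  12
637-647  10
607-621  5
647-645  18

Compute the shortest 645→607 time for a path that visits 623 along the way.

49 s

Best 645 to 623: 645 → 647 → 623 costing 33
Shortest 623→607: 623 → 637 → 635 → 607 = 16
Total via 623: 33 + 16 = 49 s.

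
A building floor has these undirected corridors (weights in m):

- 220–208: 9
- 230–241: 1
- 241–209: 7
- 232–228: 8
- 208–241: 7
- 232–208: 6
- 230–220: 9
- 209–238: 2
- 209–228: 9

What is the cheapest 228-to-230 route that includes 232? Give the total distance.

Shortest 228→232: 228–232 = 8
Shortest 232→230: 232–208–241–230 = 14
Total via 232: 8 + 14 = 22 m.

22 m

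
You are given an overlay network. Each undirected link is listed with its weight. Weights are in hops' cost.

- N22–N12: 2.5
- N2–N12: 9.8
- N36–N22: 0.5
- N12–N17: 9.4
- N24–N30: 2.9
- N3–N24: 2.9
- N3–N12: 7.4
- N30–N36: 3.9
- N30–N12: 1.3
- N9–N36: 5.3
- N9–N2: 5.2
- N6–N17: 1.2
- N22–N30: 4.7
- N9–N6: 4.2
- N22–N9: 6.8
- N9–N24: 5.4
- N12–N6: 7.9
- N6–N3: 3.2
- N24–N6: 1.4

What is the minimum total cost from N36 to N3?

Candidate routes:
N36 - N22 - N30 - N24 - N3: 0.5+4.7+2.9+2.9 = 11
N36 - N22 - N12 - N30 - N24 - N3: 0.5+2.5+1.3+2.9+2.9 = 10.1
N36 - N30 - N24 - N3: 3.9+2.9+2.9 = 9.7
N36 - N22 - N12 - N3: 0.5+2.5+7.4 = 10.4
The minimum is 9.7 hops' cost via N36 - N30 - N24 - N3.

9.7 hops' cost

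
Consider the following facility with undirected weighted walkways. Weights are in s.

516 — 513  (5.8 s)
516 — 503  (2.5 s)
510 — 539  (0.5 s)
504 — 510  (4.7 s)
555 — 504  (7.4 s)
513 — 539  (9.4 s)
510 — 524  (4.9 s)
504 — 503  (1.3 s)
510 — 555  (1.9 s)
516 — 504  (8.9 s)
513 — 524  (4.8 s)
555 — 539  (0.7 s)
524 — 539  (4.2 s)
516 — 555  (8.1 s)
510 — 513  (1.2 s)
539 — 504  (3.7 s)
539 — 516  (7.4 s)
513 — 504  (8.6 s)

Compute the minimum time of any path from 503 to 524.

9.2 s

Enumerating some paths:
503 - 504 - 510 - 539 - 524: 1.3+4.7+0.5+4.2 = 10.7
503 - 504 - 539 - 524: 1.3+3.7+4.2 = 9.2
503 - 504 - 539 - 510 - 524: 1.3+3.7+0.5+4.9 = 10.4
Cheapest is 503 - 504 - 539 - 524 at 9.2 s.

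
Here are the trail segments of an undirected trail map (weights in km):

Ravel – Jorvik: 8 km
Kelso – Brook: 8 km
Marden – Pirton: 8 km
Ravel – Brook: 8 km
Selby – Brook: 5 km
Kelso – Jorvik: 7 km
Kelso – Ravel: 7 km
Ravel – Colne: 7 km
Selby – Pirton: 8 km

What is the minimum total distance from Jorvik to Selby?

20 km

Shortest distances from Jorvik:
Jorvik: 0
Kelso: 7  (via Jorvik)
Ravel: 8  (via Jorvik)
Colne: 15  (via Ravel)
Brook: 15  (via Kelso)
Selby: 20  (via Brook)
Shortest route: Jorvik → Kelso → Brook → Selby = 20 km.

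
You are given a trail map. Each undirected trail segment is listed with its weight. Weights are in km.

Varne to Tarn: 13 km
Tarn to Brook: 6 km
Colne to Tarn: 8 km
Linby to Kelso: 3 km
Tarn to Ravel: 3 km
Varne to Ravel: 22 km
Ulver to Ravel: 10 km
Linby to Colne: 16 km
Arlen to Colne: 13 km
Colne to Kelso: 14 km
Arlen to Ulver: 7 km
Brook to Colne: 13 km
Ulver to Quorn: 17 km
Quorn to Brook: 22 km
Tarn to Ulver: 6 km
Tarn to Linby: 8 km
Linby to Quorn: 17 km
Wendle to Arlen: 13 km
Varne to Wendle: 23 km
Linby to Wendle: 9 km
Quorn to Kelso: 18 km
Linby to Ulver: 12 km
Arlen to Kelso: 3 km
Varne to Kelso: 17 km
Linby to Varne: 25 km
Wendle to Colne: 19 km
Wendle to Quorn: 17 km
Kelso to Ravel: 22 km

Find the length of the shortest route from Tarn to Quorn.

23 km

Enumerating some paths:
Tarn → Ulver → Quorn: 6+17 = 23
Tarn → Linby → Quorn: 8+17 = 25
The minimum is 23 km via Tarn → Ulver → Quorn.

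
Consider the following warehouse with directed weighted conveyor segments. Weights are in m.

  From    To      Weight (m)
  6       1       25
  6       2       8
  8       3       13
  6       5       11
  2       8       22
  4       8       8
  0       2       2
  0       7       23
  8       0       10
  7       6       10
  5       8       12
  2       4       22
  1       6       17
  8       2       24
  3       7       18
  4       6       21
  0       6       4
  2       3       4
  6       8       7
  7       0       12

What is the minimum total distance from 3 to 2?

Running Dijkstra from 3:
3: 0
7: 18  (via 3)
6: 28  (via 7)
0: 30  (via 7)
2: 32  (via 0)
Shortest route: 3 → 7 → 0 → 2 = 32 m.

32 m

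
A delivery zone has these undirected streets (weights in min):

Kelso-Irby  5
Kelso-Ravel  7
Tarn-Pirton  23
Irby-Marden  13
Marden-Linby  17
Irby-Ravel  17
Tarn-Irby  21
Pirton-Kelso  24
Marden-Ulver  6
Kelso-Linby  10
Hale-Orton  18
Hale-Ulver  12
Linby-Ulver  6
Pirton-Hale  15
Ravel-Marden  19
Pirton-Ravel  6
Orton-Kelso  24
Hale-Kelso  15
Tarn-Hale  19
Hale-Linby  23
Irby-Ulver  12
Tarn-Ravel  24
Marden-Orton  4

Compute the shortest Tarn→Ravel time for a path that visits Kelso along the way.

Best Tarn to Kelso: Tarn–Irby–Kelso costing 26
Best Kelso to Ravel: Kelso–Ravel costing 7
Total via Kelso: 26 + 7 = 33 min.

33 min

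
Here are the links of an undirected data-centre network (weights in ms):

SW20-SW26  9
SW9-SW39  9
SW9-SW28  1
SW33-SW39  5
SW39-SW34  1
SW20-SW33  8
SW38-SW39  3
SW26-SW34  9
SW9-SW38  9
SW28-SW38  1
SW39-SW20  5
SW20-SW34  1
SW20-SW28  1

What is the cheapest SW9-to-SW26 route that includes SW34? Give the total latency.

12 ms

Best SW9 to SW34: SW9 → SW28 → SW20 → SW34 costing 3
Best SW34 to SW26: SW34 → SW26 costing 9
Total via SW34: 3 + 9 = 12 ms.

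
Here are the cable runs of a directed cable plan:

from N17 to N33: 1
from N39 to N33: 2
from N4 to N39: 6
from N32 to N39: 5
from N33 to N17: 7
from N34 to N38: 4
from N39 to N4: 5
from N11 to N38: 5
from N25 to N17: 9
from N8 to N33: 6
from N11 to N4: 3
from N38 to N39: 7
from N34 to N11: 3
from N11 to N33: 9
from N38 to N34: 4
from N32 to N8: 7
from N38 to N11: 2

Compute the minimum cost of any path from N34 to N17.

19

Enumerating some paths:
N34 → N38 → N39 → N33 → N17: 4+7+2+7 = 20
N34 → N11 → N33 → N17: 3+9+7 = 19
N34 → N11 → N4 → N39 → N33 → N17: 3+3+6+2+7 = 21
Cheapest is N34 → N11 → N33 → N17 at 19.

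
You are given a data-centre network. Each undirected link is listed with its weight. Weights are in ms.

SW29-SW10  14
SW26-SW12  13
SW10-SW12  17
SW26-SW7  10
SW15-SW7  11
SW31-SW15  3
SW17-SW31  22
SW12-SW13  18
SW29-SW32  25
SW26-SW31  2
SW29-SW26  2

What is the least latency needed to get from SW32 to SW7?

37 ms

Settle nodes by increasing distance from SW32:
SW32: 0
SW29: 25  (via SW32)
SW26: 27  (via SW29)
SW31: 29  (via SW26)
SW15: 32  (via SW31)
SW7: 37  (via SW26)
Shortest route: SW32 → SW29 → SW26 → SW7 = 37 ms.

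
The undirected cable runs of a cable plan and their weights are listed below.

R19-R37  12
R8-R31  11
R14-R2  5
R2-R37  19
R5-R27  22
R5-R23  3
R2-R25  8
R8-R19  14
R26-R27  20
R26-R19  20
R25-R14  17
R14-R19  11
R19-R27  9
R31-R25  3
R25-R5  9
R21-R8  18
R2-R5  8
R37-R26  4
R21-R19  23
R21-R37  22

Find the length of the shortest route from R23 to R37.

Shortest distances from R23:
R23: 0
R5: 3  (via R23)
R2: 11  (via R5)
R25: 12  (via R5)
R31: 15  (via R25)
R14: 16  (via R2)
R27: 25  (via R5)
R8: 26  (via R31)
R19: 27  (via R14)
R37: 30  (via R2)
Shortest route: R23 → R5 → R2 → R37 = 30.

30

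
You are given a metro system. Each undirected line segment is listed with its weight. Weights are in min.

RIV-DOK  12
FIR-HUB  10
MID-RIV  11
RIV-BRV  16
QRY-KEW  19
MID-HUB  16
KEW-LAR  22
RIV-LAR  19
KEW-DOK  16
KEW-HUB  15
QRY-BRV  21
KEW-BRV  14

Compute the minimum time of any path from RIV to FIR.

37 min

Shortest distances from RIV:
RIV: 0
MID: 11  (via RIV)
DOK: 12  (via RIV)
BRV: 16  (via RIV)
LAR: 19  (via RIV)
HUB: 27  (via MID)
KEW: 28  (via DOK)
QRY: 37  (via BRV)
FIR: 37  (via HUB)
Shortest route: RIV → MID → HUB → FIR = 37 min.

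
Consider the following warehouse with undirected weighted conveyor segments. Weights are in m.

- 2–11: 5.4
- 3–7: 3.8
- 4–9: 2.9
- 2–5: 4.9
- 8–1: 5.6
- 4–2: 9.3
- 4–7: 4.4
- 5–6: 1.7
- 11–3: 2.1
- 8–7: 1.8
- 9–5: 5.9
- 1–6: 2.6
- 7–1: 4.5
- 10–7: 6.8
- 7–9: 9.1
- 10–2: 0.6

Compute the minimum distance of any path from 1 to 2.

Settle nodes by increasing distance from 1:
1: 0
6: 2.6  (via 1)
5: 4.3  (via 6)
7: 4.5  (via 1)
8: 5.6  (via 1)
3: 8.3  (via 7)
4: 8.9  (via 7)
2: 9.2  (via 5)
Shortest route: 1–6–5–2 = 9.2 m.

9.2 m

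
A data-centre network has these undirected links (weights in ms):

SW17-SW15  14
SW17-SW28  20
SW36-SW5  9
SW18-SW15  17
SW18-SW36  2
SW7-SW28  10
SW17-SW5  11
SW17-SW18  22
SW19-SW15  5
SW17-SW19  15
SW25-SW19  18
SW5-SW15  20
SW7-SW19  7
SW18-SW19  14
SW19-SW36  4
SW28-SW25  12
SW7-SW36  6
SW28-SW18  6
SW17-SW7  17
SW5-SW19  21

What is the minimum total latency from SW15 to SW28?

Running Dijkstra from SW15:
SW15: 0
SW19: 5  (via SW15)
SW36: 9  (via SW19)
SW18: 11  (via SW36)
SW7: 12  (via SW19)
SW17: 14  (via SW15)
SW28: 17  (via SW18)
Shortest route: SW15 → SW19 → SW36 → SW18 → SW28 = 17 ms.

17 ms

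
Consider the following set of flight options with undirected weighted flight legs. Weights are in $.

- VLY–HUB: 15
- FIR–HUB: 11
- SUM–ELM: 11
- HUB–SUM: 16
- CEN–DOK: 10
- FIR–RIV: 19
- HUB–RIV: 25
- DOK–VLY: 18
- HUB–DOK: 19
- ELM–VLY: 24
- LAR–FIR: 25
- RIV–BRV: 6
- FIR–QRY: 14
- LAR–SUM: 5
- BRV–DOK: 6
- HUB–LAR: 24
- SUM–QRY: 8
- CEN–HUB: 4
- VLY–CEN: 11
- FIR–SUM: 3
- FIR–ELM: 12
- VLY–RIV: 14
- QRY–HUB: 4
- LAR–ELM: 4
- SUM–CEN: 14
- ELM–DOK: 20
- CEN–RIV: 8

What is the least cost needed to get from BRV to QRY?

Enumerating some paths:
BRV → DOK → HUB → QRY: 6+19+4 = 29
BRV → RIV → CEN → HUB → QRY: 6+8+4+4 = 22
BRV → DOK → CEN → HUB → QRY: 6+10+4+4 = 24
The minimum is $22 via BRV → RIV → CEN → HUB → QRY.

$22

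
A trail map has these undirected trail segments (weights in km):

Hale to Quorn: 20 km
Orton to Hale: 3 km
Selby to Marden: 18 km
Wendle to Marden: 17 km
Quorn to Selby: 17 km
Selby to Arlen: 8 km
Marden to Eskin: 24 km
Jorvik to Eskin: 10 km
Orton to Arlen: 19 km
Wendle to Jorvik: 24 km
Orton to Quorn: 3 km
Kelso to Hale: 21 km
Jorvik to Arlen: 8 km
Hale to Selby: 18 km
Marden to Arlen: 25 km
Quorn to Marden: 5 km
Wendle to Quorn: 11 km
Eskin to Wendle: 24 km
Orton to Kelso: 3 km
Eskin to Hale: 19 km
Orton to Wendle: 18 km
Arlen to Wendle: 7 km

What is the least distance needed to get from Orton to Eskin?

22 km

Settle nodes by increasing distance from Orton:
Orton: 0
Hale: 3  (via Orton)
Kelso: 3  (via Orton)
Quorn: 3  (via Orton)
Marden: 8  (via Quorn)
Wendle: 14  (via Quorn)
Arlen: 19  (via Orton)
Selby: 20  (via Quorn)
Eskin: 22  (via Hale)
Shortest route: Orton–Hale–Eskin = 22 km.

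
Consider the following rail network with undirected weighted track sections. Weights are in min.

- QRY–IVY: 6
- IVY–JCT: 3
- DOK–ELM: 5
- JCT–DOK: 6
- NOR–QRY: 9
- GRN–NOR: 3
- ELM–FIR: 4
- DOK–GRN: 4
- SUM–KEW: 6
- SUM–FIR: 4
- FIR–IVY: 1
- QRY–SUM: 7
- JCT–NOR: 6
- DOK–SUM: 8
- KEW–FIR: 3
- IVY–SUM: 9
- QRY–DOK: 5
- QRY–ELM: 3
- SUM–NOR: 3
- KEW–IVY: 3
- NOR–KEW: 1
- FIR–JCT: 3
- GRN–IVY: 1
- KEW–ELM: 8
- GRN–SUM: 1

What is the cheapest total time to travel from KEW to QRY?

9 min

Running Dijkstra from KEW:
KEW: 0
NOR: 1  (via KEW)
FIR: 3  (via KEW)
IVY: 3  (via KEW)
GRN: 4  (via NOR)
SUM: 4  (via NOR)
JCT: 6  (via FIR)
ELM: 7  (via FIR)
DOK: 8  (via GRN)
QRY: 9  (via IVY)
Shortest route: KEW–IVY–QRY = 9 min.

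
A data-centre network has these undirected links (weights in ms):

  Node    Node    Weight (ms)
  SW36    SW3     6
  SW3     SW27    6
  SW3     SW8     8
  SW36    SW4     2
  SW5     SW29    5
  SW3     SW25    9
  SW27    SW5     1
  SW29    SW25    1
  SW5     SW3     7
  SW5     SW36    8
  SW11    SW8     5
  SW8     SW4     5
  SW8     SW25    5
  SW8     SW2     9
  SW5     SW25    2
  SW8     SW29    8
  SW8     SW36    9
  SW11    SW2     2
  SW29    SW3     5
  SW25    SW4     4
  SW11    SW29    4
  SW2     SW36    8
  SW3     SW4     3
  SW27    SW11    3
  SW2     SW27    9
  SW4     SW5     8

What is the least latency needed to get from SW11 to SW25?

5 ms

Settle nodes by increasing distance from SW11:
SW11: 0
SW2: 2  (via SW11)
SW27: 3  (via SW11)
SW29: 4  (via SW11)
SW5: 4  (via SW27)
SW8: 5  (via SW11)
SW25: 5  (via SW29)
Shortest route: SW11 → SW29 → SW25 = 5 ms.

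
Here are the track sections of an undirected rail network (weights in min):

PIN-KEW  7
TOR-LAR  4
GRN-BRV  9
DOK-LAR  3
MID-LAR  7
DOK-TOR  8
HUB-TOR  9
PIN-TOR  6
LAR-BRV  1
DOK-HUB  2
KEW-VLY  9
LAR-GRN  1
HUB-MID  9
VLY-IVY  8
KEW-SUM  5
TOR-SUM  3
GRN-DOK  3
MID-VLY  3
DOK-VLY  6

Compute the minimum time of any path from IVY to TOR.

21 min

Compare a few routes:
IVY–VLY–DOK–TOR: 8+6+8 = 22
IVY–VLY–DOK–LAR–TOR: 8+6+3+4 = 21
IVY–VLY–DOK–GRN–LAR–TOR: 8+6+3+1+4 = 22
The minimum is 21 min via IVY–VLY–DOK–LAR–TOR.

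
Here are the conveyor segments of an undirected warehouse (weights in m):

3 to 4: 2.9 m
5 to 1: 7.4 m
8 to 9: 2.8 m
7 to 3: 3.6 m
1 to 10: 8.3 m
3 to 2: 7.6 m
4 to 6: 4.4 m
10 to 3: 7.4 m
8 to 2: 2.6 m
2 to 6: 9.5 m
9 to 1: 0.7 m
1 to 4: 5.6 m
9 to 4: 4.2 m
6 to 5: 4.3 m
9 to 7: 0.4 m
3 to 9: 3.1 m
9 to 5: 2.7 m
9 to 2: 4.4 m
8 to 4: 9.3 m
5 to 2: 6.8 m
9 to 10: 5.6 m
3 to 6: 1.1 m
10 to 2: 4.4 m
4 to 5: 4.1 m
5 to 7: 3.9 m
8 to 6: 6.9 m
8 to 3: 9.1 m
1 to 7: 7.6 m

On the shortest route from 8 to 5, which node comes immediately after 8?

9

Candidate routes:
8 - 9 - 5: 2.8+2.7 = 5.5
8 - 9 - 7 - 5: 2.8+0.4+3.9 = 7.1
8 - 2 - 5: 2.6+6.8 = 9.4
The minimum is 5.5 m via 8 - 9 - 5.
So from 8 the first move is to 9.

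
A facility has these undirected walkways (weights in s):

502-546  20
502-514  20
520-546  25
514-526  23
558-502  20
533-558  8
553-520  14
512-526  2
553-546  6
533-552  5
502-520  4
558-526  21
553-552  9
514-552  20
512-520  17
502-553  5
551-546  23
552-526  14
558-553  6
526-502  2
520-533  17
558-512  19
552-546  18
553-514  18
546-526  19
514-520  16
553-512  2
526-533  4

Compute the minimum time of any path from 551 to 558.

Running Dijkstra from 551:
551: 0
546: 23  (via 551)
553: 29  (via 546)
512: 31  (via 553)
526: 33  (via 512)
502: 34  (via 553)
558: 35  (via 553)
Shortest route: 551–546–553–558 = 35 s.

35 s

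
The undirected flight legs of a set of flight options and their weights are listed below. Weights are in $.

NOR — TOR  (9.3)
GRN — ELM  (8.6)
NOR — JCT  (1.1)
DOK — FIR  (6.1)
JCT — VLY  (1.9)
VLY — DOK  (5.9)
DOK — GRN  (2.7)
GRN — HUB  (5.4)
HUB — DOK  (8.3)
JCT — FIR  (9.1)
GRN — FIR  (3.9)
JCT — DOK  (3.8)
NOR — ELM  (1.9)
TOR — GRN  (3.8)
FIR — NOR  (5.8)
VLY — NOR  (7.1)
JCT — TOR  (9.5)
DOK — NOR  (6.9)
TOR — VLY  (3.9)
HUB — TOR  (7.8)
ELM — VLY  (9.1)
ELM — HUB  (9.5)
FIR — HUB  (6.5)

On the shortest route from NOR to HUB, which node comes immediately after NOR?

Candidate routes:
NOR–JCT–DOK–GRN–HUB: 1.1+3.8+2.7+5.4 = 13
NOR–ELM–HUB: 1.9+9.5 = 11.4
NOR–FIR–HUB: 5.8+6.5 = 12.3
The minimum is $11.4 via NOR–ELM–HUB.
So from NOR the first move is to ELM.

ELM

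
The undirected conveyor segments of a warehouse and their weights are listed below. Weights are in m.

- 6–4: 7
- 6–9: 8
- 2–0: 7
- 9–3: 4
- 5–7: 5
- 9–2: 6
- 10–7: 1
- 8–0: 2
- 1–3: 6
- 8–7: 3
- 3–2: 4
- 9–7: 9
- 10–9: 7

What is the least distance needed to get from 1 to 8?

Compare a few routes:
1 - 3 - 9 - 10 - 7 - 8: 6+4+7+1+3 = 21
1 - 3 - 2 - 0 - 8: 6+4+7+2 = 19
1 - 3 - 9 - 7 - 8: 6+4+9+3 = 22
The minimum is 19 m via 1 - 3 - 2 - 0 - 8.

19 m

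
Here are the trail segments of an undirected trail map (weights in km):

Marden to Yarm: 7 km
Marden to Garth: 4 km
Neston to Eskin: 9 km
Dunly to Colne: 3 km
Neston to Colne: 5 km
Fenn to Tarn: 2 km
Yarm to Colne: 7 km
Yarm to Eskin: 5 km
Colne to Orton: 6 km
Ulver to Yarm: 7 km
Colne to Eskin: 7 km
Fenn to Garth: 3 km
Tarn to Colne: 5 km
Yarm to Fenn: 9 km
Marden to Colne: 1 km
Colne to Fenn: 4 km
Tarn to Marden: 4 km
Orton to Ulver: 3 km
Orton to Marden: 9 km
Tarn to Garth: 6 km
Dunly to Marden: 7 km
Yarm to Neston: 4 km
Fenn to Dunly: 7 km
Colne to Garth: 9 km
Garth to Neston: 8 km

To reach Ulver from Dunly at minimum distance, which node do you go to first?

Candidate routes:
Dunly–Colne–Marden–Orton–Ulver: 3+1+9+3 = 16
Dunly–Colne–Orton–Ulver: 3+6+3 = 12
Cheapest is Dunly–Colne–Orton–Ulver at 12 km.
So from Dunly the first move is to Colne.

Colne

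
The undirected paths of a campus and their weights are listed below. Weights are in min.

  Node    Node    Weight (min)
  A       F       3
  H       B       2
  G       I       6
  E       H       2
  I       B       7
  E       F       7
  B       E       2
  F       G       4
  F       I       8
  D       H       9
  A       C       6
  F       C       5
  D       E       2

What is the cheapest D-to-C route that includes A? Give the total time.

Shortest D→A: D → E → F → A = 12
Best A to C: A → C costing 6
Total via A: 12 + 6 = 18 min.

18 min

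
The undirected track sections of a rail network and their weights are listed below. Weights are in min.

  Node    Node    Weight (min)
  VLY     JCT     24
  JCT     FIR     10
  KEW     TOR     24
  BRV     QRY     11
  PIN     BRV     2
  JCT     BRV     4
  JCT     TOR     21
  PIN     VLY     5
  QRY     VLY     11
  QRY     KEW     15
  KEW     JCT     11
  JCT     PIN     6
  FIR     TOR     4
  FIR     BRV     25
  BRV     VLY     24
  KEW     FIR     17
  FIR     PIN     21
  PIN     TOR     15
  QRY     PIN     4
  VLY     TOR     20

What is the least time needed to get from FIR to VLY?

21 min

Settle nodes by increasing distance from FIR:
FIR: 0
TOR: 4  (via FIR)
JCT: 10  (via FIR)
BRV: 14  (via JCT)
PIN: 16  (via JCT)
KEW: 17  (via FIR)
QRY: 20  (via PIN)
VLY: 21  (via PIN)
Shortest route: FIR → JCT → PIN → VLY = 21 min.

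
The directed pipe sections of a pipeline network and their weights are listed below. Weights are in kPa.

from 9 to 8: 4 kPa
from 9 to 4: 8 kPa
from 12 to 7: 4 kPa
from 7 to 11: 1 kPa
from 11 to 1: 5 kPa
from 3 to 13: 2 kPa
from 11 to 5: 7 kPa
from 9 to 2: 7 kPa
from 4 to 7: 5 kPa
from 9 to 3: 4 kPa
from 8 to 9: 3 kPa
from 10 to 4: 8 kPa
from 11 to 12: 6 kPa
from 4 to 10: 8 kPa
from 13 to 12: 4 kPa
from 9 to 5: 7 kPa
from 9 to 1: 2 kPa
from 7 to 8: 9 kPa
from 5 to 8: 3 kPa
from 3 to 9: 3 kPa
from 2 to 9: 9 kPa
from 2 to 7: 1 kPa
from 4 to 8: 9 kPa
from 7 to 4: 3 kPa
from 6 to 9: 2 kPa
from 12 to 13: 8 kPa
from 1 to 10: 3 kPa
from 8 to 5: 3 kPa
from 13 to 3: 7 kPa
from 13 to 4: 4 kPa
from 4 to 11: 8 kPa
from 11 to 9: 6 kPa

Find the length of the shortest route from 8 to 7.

11 kPa

Compare a few routes:
8–9–4–7: 3+8+5 = 16
8–9–2–7: 3+7+1 = 11
Cheapest is 8–9–2–7 at 11 kPa.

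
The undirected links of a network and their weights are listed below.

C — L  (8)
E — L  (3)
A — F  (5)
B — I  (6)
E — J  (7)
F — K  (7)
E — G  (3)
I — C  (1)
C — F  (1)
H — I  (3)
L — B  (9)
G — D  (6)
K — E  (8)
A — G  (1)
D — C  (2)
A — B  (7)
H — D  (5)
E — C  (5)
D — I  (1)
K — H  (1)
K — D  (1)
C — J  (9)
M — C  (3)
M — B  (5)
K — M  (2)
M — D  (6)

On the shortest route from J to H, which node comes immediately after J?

Enumerating some paths:
J → C → D → I → H: 9+2+1+3 = 15
J → C → I → H: 9+1+3 = 13
The minimum is 13 via J → C → I → H.
So from J the first move is to C.

C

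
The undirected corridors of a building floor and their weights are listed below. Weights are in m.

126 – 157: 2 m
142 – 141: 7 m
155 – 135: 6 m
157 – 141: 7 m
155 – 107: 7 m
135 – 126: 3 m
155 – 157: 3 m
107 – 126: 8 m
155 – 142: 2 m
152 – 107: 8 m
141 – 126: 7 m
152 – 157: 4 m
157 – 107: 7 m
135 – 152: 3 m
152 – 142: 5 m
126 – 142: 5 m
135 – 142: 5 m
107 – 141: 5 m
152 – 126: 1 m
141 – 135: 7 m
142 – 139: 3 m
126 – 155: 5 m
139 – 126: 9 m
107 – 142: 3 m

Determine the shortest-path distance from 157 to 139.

8 m

Shortest distances from 157:
157: 0
126: 2  (via 157)
155: 3  (via 157)
152: 3  (via 126)
135: 5  (via 126)
142: 5  (via 155)
107: 7  (via 157)
141: 7  (via 157)
139: 8  (via 142)
Shortest route: 157–155–142–139 = 8 m.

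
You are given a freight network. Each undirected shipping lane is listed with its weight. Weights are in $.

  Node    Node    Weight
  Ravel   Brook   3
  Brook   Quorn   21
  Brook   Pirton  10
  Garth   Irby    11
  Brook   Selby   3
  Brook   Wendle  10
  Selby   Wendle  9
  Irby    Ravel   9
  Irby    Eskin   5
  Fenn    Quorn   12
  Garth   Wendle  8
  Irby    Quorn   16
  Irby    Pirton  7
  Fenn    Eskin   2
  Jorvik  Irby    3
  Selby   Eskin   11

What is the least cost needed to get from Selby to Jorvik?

Settle nodes by increasing distance from Selby:
Selby: 0
Brook: 3  (via Selby)
Ravel: 6  (via Brook)
Wendle: 9  (via Selby)
Eskin: 11  (via Selby)
Pirton: 13  (via Brook)
Fenn: 13  (via Eskin)
Irby: 15  (via Ravel)
Garth: 17  (via Wendle)
Jorvik: 18  (via Irby)
Shortest route: Selby–Brook–Ravel–Irby–Jorvik = $18.

$18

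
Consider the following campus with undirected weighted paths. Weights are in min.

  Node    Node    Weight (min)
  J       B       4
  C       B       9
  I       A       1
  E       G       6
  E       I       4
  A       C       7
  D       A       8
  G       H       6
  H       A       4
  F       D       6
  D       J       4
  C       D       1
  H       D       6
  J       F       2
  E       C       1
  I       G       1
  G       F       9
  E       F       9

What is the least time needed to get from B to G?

Compare a few routes:
B → J → F → G: 4+2+9 = 15
B → J → D → C → E → G: 4+4+1+1+6 = 16
Cheapest is B → J → F → G at 15 min.

15 min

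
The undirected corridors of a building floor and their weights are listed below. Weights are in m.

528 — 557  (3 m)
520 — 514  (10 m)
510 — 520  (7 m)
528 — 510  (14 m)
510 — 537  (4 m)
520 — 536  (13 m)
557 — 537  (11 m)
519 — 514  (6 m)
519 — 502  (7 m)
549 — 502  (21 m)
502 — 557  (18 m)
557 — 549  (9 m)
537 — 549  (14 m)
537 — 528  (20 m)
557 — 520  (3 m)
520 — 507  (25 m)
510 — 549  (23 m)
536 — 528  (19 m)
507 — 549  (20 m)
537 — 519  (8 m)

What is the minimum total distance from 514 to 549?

22 m

Running Dijkstra from 514:
514: 0
519: 6  (via 514)
520: 10  (via 514)
502: 13  (via 519)
557: 13  (via 520)
537: 14  (via 519)
528: 16  (via 557)
510: 17  (via 520)
549: 22  (via 557)
Shortest route: 514–520–557–549 = 22 m.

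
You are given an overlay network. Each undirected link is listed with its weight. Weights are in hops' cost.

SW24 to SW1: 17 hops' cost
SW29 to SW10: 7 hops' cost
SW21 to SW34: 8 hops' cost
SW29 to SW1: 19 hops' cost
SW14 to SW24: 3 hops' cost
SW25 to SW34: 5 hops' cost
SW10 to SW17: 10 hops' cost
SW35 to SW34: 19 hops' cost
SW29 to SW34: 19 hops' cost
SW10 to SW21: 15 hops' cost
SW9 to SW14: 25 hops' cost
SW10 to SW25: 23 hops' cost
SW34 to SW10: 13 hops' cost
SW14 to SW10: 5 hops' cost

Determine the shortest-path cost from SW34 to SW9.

43 hops' cost

Shortest distances from SW34:
SW34: 0
SW25: 5  (via SW34)
SW21: 8  (via SW34)
SW10: 13  (via SW34)
SW14: 18  (via SW10)
SW35: 19  (via SW34)
SW29: 19  (via SW34)
SW24: 21  (via SW14)
SW17: 23  (via SW10)
SW1: 38  (via SW29)
SW9: 43  (via SW14)
Shortest route: SW34–SW10–SW14–SW9 = 43 hops' cost.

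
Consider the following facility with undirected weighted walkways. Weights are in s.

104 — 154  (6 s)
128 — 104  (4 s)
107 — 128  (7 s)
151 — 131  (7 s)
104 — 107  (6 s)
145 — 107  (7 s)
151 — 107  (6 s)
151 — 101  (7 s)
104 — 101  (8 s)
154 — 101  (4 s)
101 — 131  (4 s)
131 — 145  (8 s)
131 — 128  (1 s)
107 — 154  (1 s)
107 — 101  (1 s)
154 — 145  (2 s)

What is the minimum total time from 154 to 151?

7 s

Running Dijkstra from 154:
154: 0
107: 1  (via 154)
145: 2  (via 154)
101: 2  (via 107)
131: 6  (via 101)
104: 6  (via 154)
151: 7  (via 107)
Shortest route: 154–107–151 = 7 s.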